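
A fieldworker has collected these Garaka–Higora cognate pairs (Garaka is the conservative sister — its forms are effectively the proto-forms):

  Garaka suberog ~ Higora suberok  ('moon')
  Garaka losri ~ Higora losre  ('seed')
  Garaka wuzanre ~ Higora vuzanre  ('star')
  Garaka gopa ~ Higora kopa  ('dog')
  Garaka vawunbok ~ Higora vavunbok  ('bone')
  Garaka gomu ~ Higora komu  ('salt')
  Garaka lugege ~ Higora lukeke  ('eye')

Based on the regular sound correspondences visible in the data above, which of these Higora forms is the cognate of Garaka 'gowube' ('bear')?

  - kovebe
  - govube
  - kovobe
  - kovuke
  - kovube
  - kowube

gopa ~ kopa, gomu ~ komu — Garaka g corresponds to Higora k word-initially before a back vowel.
vawunbok ~ vavunbok — Garaka w corresponds to Higora v between vowels (before a back vowel).
Applying these to Garaka 'gowube':
  gowube → kowube   (g→k word-initially before a back vowel)
  kowube → kovube   (w→v between vowels (before a back vowel))
So the Higora cognate is 'kovube'.

kovube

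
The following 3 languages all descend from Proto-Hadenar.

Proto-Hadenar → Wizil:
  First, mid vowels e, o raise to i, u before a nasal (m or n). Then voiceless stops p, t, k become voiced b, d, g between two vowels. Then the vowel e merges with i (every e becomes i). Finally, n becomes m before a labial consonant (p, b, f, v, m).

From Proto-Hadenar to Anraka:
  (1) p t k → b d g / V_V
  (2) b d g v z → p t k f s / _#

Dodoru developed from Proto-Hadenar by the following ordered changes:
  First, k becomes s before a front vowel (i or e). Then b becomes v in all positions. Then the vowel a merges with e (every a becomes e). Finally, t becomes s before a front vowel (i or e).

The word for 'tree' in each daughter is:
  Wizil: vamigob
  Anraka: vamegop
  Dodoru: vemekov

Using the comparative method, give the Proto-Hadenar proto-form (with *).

*vamekob

Position 7: Wizil has b, Anraka has p, Dodoru has v. Taking the neighbouring segments as reconstructed: Wizil b can only go back to *b; Anraka p could go back to *p or *b; Dodoru v could go back to *b or *v — the one source consistent with every daughter is *b.
Position 4: Wizil has i, Anraka has e, Dodoru has e. Anraka preserves e here (none of its changes turn any other segment into e), so the proto-segment is *e.
Position 2: Wizil has a, Anraka has a, Dodoru has e. Wizil preserves a here (none of its changes turn any other segment into a), so the proto-segment is *a.
This points to *vamekob. Verify forward in each daughter:
Wizil: *vamekob > vamegob > vamigob  (by intervocalic voicing, vowel merger)
Anraka: *vamekob
  vamekob → vamegob   [intervocalic voicing]
  vamegob → vamegop   [final devoicing]
  giving Anraka vamegop.
Dodoru: start from *vamekob.
  rule 1: no change — vamekob
  rule 2 (unconditioned shift): vamekob → vamekov
  rule 3 (vowel merger): vamekov → vemekov
  rule 4: no change — vemekov
  ⇒ Dodoru vemekov
*vamekob is the unique common source.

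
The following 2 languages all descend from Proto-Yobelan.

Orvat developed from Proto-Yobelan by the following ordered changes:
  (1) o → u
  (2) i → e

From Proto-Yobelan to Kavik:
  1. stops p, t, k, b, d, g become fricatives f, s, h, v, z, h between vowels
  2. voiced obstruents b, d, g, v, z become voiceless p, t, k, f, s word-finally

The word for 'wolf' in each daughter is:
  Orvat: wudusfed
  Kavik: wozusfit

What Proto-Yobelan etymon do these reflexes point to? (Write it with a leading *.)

*wodusfid

Position 8: Orvat has d, Kavik has t. Orvat preserves d here (none of its changes turn any other segment into d), so the proto-segment is *d.
Position 3: Orvat has d, Kavik has z. Orvat preserves d here (none of its changes turn any other segment into d), so the proto-segment is *d.
Verify the candidate proto-form against each daughter:
Orvat: *wodusfid > wudusfid > wudusfed  (by vowel merger, vowel merger)
Kavik: *wodusfid > wozusfid > wozusfit  (by intervocalic lenition, final devoicing)
No other proto-form is consistent with every reflex, so the reconstruction is *wodusfid.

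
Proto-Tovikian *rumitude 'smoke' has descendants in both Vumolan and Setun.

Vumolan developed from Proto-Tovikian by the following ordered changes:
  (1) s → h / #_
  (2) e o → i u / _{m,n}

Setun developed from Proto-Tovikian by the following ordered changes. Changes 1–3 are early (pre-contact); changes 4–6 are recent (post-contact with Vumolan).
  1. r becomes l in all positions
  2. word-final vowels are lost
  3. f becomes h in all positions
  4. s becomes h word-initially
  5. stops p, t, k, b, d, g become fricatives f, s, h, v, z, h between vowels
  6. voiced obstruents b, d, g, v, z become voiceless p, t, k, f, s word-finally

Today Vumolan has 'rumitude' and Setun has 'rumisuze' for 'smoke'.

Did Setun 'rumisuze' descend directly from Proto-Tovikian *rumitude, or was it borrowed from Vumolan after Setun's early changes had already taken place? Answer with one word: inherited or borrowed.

If inherited, *rumitude would pass through all of Setun's changes:
Setun: *rumitude > lumitude > lumitud > lumisud > lumisut  (by unconditioned shift, apocope, intervocalic lenition, final devoicing)
If borrowed from Vumolan 'rumitude' after the early changes, it would undergo only the recent ones:
  rule 4 (debuccalisation): no change (rumitude)
  rule 5 (intervocalic lenition): rumitude → rumisuze
  rule 6 (final devoicing): no change (rumisuze)
  ⇒ as a loan: rumisuze
Setun 'rumisuze' matches the loan outcome 'rumisuze', not the inherited 'lumisut' — it skipped the early Setun changes, so it was borrowed from Vumolan.

borrowed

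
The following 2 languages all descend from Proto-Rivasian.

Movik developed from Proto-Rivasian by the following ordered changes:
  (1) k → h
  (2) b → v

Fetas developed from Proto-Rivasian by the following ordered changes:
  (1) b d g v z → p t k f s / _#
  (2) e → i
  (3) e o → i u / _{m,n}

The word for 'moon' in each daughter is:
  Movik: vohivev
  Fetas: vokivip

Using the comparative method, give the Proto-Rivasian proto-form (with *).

*vokiveb

Position 7: Movik has v, Fetas has p. Taking the neighbouring segments as reconstructed: Movik v could go back to *b or *v; Fetas p could go back to *p or *b — the one source consistent with every daughter is *b.
Position 6: Movik has e, Fetas has i. Movik preserves e here (none of its changes turn any other segment into e), so the proto-segment is *e.
Position 3: Movik has h, Fetas has k. Taking the neighbouring segments as reconstructed: Movik h could go back to *k or *h; Fetas k can only go back to *k — the one source consistent with every daughter is *k.
Verify the candidate proto-form against each daughter:
Movik: *vokiveb
  vokiveb → vohiveb   [unconditioned shift]
  vohiveb → vohivev   [unconditioned shift]
  giving Movik vohivev.
Fetas: *vokiveb > vokivep > vokivip  (by final devoicing, vowel merger)
No other proto-form is consistent with every reflex, so the reconstruction is *vokiveb.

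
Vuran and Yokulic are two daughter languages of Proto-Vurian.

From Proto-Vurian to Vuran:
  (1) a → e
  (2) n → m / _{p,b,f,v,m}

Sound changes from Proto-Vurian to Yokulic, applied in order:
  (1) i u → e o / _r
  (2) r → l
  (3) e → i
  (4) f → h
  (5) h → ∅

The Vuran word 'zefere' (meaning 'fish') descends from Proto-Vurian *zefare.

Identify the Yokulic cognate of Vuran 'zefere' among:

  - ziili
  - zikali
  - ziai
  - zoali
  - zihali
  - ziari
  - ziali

Yokulic: *zefare > zefale > zifali > zihali > ziali  (by unconditioned shift, vowel merger, unconditioned shift, h-loss)
The other candidates each miss or misapply at least one Yokulic change.

ziali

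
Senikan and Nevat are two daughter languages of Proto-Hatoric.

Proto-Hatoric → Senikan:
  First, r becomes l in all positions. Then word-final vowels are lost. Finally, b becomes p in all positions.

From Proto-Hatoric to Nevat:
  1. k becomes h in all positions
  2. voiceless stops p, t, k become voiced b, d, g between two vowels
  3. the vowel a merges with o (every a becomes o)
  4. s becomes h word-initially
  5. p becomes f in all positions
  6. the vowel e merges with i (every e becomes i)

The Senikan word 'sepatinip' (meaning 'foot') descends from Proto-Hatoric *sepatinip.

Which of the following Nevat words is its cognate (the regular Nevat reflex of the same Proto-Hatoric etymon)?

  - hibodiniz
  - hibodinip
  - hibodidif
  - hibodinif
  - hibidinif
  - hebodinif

Nevat: *sepatinip > sebadinip > sebodinip > hebodinip > hebodinif > hibodinif  (by intervocalic voicing, vowel merger, debuccalisation, unconditioned shift, vowel merger)
Among the options, 'hibodinif' alone shows every Nevat change applied in order.

hibodinif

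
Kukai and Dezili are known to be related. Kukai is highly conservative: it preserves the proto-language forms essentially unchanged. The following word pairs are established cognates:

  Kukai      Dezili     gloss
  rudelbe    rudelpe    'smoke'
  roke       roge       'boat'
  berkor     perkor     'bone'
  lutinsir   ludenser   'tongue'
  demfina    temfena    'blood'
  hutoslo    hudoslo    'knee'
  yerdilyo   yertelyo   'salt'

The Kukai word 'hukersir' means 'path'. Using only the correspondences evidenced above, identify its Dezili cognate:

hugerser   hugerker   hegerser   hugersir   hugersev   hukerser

roke ~ roge — Kukai k corresponds to Dezili g between vowels (before a front vowel).
lutinsir ~ ludenser — Kukai i corresponds to Dezili e after a consonant, before r.
Applying these to Kukai 'hukersir':
  hukersir → hugersir   (k→g between vowels (before a front vowel))
  hugersir → hugerser   (i→e after a consonant, before r)
So the Dezili cognate is 'hugerser'.

hugerser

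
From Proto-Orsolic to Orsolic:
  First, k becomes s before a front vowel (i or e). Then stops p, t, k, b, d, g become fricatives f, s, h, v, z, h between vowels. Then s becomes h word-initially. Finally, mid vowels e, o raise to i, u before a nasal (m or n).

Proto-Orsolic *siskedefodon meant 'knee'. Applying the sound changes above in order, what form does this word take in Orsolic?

Orsolic: *siskedefodon
  siskedefodon → sissedefodon   [palatalisation]
  sissedefodon → sissezefozon   [intervocalic lenition]
  sissezefozon → hissezefozon   [debuccalisation]
  hissezefozon → hissezefozun   [pre-nasal raising]
  giving Orsolic hissezefozun.

hissezefozun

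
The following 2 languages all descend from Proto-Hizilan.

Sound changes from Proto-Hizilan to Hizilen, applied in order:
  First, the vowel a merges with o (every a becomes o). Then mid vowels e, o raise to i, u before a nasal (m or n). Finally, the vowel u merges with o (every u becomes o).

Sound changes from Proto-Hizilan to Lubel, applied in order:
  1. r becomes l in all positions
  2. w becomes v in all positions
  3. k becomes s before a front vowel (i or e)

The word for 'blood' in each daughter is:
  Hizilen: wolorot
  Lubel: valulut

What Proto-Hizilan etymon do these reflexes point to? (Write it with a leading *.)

Position 4: Hizilen has o, Lubel has u. Lubel preserves u here (none of its changes turn any other segment into u), so the proto-segment is *u.
Position 6: Hizilen has o, Lubel has u. Lubel preserves u here (none of its changes turn any other segment into u), so the proto-segment is *u.
Position 1: Hizilen has w, Lubel has v. Hizilen preserves w here (none of its changes turn any other segment into w), so the proto-segment is *w.
Verify the candidate proto-form against each daughter:
Hizilen: *walurut
  walurut → wolurut   [vowel merger]
  wolurut (rule 2 does not apply)
  wolurut → wolorot   [vowel merger]
  giving Hizilen wolorot.
Lubel: *walurut > walulut > valulut  (by unconditioned shift, unconditioned shift)
*walurut is the unique common source.

*walurut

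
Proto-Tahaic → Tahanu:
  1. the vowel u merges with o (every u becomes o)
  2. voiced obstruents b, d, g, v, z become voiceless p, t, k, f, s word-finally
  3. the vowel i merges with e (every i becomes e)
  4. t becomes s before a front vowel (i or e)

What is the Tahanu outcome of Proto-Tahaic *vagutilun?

vagoselon

Tahanu: *vagutilun
  vagutilun → vagotilon   [vowel merger]
  vagotilon (rule 2 does not apply)
  vagotilon → vagotelon   [vowel merger]
  vagotelon → vagoselon   [palatalisation]
  giving Tahanu vagoselon.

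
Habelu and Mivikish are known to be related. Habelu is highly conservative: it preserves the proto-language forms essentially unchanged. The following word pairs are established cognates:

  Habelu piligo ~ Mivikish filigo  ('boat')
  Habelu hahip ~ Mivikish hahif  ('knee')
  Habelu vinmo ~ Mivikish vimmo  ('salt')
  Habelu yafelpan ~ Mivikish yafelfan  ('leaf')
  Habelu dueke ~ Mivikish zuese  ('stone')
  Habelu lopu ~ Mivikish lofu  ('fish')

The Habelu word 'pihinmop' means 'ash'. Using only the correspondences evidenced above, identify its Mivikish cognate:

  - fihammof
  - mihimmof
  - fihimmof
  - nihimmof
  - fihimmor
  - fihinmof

piligo ~ filigo — Habelu p corresponds to Mivikish f word-initially before a front vowel.
vinmo ~ vimmo — Habelu n corresponds to Mivikish m after a vowel, before a nasal.
hahip ~ hahif — Habelu p corresponds to Mivikish f word-finally.
Applying these to Habelu 'pihinmop':
  pihinmop → fihinmop   (p→f word-initially before a front vowel)
  fihinmop → fihimmop   (n→m after a vowel, before a nasal)
  fihimmop → fihimmof   (p→f word-finally)
So the Mivikish cognate is 'fihimmof'.

fihimmof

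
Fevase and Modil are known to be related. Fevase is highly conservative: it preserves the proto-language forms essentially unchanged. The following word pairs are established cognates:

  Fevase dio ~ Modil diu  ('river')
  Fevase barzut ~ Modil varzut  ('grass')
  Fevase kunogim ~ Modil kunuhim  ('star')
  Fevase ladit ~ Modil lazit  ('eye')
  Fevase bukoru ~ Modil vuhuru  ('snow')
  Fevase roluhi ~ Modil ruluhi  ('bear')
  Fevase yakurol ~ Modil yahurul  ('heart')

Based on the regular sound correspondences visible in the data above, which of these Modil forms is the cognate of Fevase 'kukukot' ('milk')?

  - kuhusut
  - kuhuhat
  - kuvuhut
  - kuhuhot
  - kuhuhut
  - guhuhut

yakurol ~ yahurul — Fevase k corresponds to Modil h between vowels (before a back vowel).
bukoru ~ vuhuru — Fevase k corresponds to Modil h between vowels (before a back vowel).
kunogim ~ kunuhim, roluhi ~ ruluhi — Fevase o corresponds to Modil u after a consonant, before a consonant other than r, m, n, p, b, f, v.
Applying these to Fevase 'kukukot':
  kukukot → kuhukot   (k→h between vowels (before a back vowel))
  kuhukot → kuhuhot   (k→h between vowels (before a back vowel))
  kuhuhot → kuhuhut   (o→u after a consonant, before a consonant other than r, m, n, p, b, f, v)
So the Modil cognate is 'kuhuhut'.

kuhuhut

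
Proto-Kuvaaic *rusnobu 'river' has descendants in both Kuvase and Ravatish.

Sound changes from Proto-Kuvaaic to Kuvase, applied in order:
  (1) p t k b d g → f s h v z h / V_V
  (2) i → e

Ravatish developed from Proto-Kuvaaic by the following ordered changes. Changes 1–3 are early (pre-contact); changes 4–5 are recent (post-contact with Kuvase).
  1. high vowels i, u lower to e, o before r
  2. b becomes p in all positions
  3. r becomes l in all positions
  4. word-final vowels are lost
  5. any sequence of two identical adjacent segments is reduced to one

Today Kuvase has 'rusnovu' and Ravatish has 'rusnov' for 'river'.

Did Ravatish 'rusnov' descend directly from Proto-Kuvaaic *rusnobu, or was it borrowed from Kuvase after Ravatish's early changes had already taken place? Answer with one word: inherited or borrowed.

If inherited, *rusnobu would pass through all of Ravatish's changes:
Ravatish: start from *rusnobu.
  rule 1: no change — rusnobu
  rule 2 (unconditioned shift): rusnobu → rusnopu
  rule 3 (unconditioned shift): rusnopu → lusnopu
  rule 4 (apocope): lusnopu → lusnop
  rule 5: no change — lusnop
  ⇒ Ravatish lusnop
If borrowed from Kuvase 'rusnovu' after the early changes, it would undergo only the recent ones:
  rule 4 (apocope): rusnovu → rusnov
  rule 5 (degemination): no change (rusnov)
  ⇒ as a loan: rusnov
Ravatish 'rusnov' matches the loan outcome 'rusnov', not the inherited 'lusnop' — it skipped the early Ravatish changes, so it was borrowed from Kuvase.

borrowed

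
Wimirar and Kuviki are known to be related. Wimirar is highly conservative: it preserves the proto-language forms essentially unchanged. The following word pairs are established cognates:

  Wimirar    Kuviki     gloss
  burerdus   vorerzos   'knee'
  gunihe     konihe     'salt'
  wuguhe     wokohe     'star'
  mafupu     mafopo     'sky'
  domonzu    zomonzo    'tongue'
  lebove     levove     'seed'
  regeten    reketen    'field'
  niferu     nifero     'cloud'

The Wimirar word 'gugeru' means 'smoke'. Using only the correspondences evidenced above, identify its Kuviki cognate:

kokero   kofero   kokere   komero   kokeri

kokero

gunihe ~ konihe — Wimirar g corresponds to Kuviki k word-initially before a back vowel.
burerdus ~ vorerzos, wuguhe ~ wokohe — Wimirar u corresponds to Kuviki o after a consonant, before a consonant other than r, m, n, p, b, f, v.
regeten ~ reketen — Wimirar g corresponds to Kuviki k between vowels (before a front vowel).
mafupu ~ mafopo, domonzu ~ zomonzo — Wimirar u corresponds to Kuviki o word-finally.
Applying these to Wimirar 'gugeru':
  gugeru → kugeru   (g→k word-initially before a back vowel)
  kugeru → kogeru   (u→o after a consonant, before a consonant other than r, m, n, p, b, f, v)
  kogeru → kokeru   (g→k between vowels (before a front vowel))
  kokeru → kokero   (u→o word-finally)
So the Kuviki cognate is 'kokero'.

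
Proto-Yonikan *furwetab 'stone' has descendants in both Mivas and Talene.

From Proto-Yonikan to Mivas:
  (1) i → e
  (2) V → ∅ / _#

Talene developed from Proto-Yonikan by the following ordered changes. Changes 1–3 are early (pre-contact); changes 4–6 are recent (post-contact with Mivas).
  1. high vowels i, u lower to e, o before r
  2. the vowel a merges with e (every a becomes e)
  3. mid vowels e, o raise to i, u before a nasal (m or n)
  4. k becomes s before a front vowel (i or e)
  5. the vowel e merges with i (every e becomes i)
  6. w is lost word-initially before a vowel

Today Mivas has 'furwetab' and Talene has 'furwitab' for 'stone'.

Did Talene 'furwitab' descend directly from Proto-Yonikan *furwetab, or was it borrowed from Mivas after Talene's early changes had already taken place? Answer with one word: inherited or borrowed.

If inherited, *furwetab would pass through all of Talene's changes:
Talene: *furwetab > forwetab > forweteb > forwitib  (by pre-rhotic lowering, vowel merger, vowel merger)
If borrowed from Mivas 'furwetab' after the early changes, it would undergo only the recent ones:
  rule 4 (palatalisation): no change (furwetab)
  rule 5 (vowel merger): furwetab → furwitab
  rule 6 (glide loss): no change (furwitab)
  ⇒ as a loan: furwitab
Talene 'furwitab' matches the loan outcome 'furwitab', not the inherited 'forwitib' — it skipped the early Talene changes, so it was borrowed from Mivas.

borrowed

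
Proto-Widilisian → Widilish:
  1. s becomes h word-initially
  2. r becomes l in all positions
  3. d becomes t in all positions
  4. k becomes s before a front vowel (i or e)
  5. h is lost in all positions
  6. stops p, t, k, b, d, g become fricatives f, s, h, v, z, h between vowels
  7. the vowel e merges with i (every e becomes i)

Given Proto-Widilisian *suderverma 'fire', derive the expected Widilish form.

usilvilma

Widilish: *suderverma > huderverma > hudelvelma > hutelvelma > utelvelma > uselvelma > usilvilma  (by debuccalisation, unconditioned shift, unconditioned shift, h-loss, intervocalic lenition, vowel merger)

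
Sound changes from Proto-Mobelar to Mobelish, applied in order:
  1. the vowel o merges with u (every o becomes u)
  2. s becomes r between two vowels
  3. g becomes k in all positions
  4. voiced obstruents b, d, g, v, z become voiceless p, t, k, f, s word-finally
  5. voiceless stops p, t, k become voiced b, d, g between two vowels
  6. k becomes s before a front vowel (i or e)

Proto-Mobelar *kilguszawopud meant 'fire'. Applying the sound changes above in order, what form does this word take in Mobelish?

Mobelish: start from *kilguszawopud.
  rule 1 (vowel merger): kilguszawopud → kilguszawupud
  rule 2: no change — kilguszawupud
  rule 3 (unconditioned shift): kilguszawupud → kilkuszawupud
  rule 4 (final devoicing): kilkuszawupud → kilkuszawuput
  rule 5 (intervocalic voicing): kilkuszawuput → kilkuszawubut
  rule 6 (palatalisation): kilkuszawubut → silkuszawubut
  ⇒ Mobelish silkuszawubut

silkuszawubut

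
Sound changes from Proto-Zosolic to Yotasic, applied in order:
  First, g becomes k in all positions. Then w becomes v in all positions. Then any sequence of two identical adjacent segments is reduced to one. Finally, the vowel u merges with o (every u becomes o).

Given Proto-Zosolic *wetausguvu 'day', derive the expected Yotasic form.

vetaoskovo

Yotasic: start from *wetausguvu.
  rule 1 (unconditioned shift): wetausguvu → wetauskuvu
  rule 2 (unconditioned shift): wetauskuvu → vetauskuvu
  rule 3: no change — vetauskuvu
  rule 4 (vowel merger): vetauskuvu → vetaoskovo
  ⇒ Yotasic vetaoskovo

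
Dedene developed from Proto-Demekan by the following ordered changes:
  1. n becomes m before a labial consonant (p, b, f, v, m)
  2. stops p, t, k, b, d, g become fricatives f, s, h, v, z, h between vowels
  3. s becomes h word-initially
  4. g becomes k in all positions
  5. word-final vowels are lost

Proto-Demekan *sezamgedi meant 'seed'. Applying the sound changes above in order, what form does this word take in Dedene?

Dedene: *sezamgedi > sezamgezi > hezamgezi > hezamkezi > hezamkez  (by intervocalic lenition, debuccalisation, unconditioned shift, apocope)

hezamkez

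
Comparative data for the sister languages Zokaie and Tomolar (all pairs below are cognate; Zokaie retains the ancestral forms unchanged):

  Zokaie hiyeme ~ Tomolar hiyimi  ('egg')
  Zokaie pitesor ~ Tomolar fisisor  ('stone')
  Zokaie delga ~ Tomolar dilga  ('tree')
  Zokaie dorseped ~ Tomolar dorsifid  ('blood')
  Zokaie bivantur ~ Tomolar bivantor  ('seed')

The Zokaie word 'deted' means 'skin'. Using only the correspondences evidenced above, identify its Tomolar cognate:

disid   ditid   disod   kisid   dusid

disid

pitesor ~ fisisor, delga ~ dilga — Zokaie e corresponds to Tomolar i after a consonant, before a consonant other than r, m, n, p, b, f, v.
pitesor ~ fisisor — Zokaie t corresponds to Tomolar s between vowels (before a front vowel).
Applying these to Zokaie 'deted':
  deted → dited   (e→i after a consonant, before a consonant other than r, m, n, p, b, f, v)
  dited → dised   (t→s between vowels (before a front vowel))
  dised → disid   (e→i after a consonant, before a consonant other than r, m, n, p, b, f, v)
So the Tomolar cognate is 'disid'.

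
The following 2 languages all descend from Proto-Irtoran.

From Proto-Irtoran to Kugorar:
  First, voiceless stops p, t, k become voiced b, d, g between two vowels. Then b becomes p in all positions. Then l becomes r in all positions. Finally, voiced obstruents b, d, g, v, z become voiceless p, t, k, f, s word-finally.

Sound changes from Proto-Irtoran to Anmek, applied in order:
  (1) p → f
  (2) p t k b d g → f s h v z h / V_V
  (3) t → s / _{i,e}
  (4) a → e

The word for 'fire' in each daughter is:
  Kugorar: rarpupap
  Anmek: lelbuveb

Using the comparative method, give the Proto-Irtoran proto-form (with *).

*lalbubab

Position 8: Kugorar has p, Anmek has b. Anmek preserves b here (none of its changes turn any other segment into b), so the proto-segment is *b.
Position 3: Kugorar has r, Anmek has l. Anmek preserves l here (none of its changes turn any other segment into l), so the proto-segment is *l.
Position 6: Kugorar has p, Anmek has v. Taking the neighbouring segments as reconstructed: Kugorar p could go back to *p or *b; Anmek v could go back to *b or *v — the one source consistent with every daughter is *b.
This points to *lalbubab. Verify forward in each daughter:
Kugorar: *lalbubab
  lalbubab (rule 1 does not apply)
  lalbubab → lalpupap   [unconditioned shift]
  lalpupap → rarpupap   [unconditioned shift]
  rarpupap (rule 4 does not apply)
  giving Kugorar rarpupap.
Anmek: *lalbubab
  lalbubab (rule 1 does not apply)
  lalbubab → lalbuvab   [intervocalic lenition]
  lalbuvab (rule 3 does not apply)
  lalbuvab → lelbuveb   [vowel merger]
  giving Anmek lelbuveb.
*lalbubab is the unique common source.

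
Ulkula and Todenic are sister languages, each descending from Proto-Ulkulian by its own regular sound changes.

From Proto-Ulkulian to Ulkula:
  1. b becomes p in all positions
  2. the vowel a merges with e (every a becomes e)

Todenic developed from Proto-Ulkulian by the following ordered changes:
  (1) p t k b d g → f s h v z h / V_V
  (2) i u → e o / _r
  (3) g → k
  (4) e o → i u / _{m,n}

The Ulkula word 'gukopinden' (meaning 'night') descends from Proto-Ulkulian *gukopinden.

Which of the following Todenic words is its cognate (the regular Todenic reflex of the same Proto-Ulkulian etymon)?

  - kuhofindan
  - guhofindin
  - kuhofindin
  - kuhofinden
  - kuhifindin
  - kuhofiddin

Todenic: start from *gukopinden.
  rule 1 (intervocalic lenition): gukopinden → guhofinden
  rule 2: no change — guhofinden
  rule 3 (unconditioned shift): guhofinden → kuhofinden
  rule 4 (pre-nasal raising): kuhofinden → kuhofindin
  ⇒ Todenic kuhofindin
The other candidates each miss or misapply at least one Todenic change.

kuhofindin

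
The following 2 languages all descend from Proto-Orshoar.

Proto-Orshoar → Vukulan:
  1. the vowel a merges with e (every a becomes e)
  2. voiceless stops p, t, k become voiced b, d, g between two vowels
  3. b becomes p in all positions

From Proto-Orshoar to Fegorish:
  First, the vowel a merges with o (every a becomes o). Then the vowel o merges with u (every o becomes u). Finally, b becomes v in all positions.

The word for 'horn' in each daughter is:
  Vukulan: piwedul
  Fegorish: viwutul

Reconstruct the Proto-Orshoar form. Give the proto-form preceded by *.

Position 4: Vukulan has e, Fegorish has u. Taking the neighbouring segments as reconstructed: Vukulan e could go back to *a or *e; Fegorish u could go back to *a or *o or *u — the one source consistent with every daughter is *a.
Position 5: Vukulan has d, Fegorish has t. Fegorish preserves t here (none of its changes turn any other segment into t), so the proto-segment is *t.
Position 1: Vukulan has p, Fegorish has v. Taking the neighbouring segments as reconstructed: Vukulan p could go back to *p or *b; Fegorish v could go back to *b or *v — the one source consistent with every daughter is *b.
This points to *biwatul. Verify forward in each daughter:
Vukulan: *biwatul
  biwatul → biwetul   [vowel merger]
  biwetul → biwedul   [intervocalic voicing]
  biwedul → piwedul   [unconditioned shift]
  giving Vukulan piwedul.
Fegorish: *biwatul > biwotul > biwutul > viwutul  (by vowel merger, vowel merger, unconditioned shift)
No other proto-form is consistent with every reflex, so the reconstruction is *biwatul.

*biwatul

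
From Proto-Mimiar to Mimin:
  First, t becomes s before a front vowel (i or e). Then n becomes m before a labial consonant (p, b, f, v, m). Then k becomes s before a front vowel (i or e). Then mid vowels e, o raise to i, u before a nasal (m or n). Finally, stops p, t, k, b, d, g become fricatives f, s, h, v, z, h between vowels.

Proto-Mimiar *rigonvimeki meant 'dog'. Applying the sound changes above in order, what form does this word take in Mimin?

Mimin: *rigonvimeki > rigomvimeki > rigomvimesi > rigumvimesi > rihumvimesi  (by nasal place assimilation, palatalisation, pre-nasal raising, intervocalic lenition)

rihumvimesi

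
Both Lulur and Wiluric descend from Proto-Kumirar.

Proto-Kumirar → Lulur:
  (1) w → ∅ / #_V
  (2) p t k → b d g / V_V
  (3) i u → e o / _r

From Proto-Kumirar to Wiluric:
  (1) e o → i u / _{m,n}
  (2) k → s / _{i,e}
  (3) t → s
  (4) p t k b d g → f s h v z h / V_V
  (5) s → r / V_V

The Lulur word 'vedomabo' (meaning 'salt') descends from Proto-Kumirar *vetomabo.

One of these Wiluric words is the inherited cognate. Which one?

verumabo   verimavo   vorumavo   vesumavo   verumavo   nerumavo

verumavo

Wiluric: start from *vetomabo.
  rule 1 (pre-nasal raising): vetomabo → vetumabo
  rule 2: no change — vetumabo
  rule 3 (unconditioned shift): vetumabo → vesumabo
  rule 4 (intervocalic lenition): vesumabo → vesumavo
  rule 5 (rhotacism): vesumavo → verumavo
  ⇒ Wiluric verumavo
The other candidates each miss or misapply at least one Wiluric change.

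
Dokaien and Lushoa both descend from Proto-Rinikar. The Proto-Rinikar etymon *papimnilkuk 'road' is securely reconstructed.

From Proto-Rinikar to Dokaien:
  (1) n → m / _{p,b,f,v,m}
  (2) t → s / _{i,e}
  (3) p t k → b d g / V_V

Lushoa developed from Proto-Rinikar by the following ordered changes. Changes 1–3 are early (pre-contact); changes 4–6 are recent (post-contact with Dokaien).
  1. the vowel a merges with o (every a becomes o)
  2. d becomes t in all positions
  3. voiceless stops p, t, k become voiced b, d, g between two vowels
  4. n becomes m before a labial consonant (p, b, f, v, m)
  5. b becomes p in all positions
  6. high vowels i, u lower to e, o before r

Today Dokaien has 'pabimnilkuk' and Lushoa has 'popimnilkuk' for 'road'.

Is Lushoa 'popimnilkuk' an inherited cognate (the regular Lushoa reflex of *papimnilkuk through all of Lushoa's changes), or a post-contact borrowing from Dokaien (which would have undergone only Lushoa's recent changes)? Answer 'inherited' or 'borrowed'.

inherited

If inherited, *papimnilkuk would pass through all of Lushoa's changes:
Lushoa: *papimnilkuk
  papimnilkuk → popimnilkuk   [vowel merger]
  popimnilkuk (rule 2 does not apply)
  popimnilkuk → pobimnilkuk   [intervocalic voicing]
  pobimnilkuk (rule 4 does not apply)
  pobimnilkuk → popimnilkuk   [unconditioned shift]
  popimnilkuk (rule 6 does not apply)
  giving Lushoa popimnilkuk.
If borrowed from Dokaien 'pabimnilkuk' after the early changes, it would undergo only the recent ones:
  rule 4 (nasal place assimilation): no change (pabimnilkuk)
  rule 5 (unconditioned shift): pabimnilkuk → papimnilkuk
  rule 6 (pre-rhotic lowering): no change (papimnilkuk)
  ⇒ as a loan: papimnilkuk
Lushoa 'popimnilkuk' matches the inherited outcome exactly, so it is an inherited cognate, not a loan.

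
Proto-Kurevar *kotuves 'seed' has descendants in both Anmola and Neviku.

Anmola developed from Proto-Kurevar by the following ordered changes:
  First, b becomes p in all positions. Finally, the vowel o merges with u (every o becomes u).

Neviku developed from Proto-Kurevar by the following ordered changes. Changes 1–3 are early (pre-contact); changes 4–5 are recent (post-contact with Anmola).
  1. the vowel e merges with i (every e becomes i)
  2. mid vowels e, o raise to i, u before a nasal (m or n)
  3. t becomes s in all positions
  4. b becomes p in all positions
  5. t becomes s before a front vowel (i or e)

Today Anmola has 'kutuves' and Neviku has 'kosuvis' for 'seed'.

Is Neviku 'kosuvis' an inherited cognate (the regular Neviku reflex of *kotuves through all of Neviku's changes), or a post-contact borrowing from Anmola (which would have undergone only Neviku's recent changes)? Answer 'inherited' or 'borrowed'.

inherited

If inherited, *kotuves would pass through all of Neviku's changes:
Neviku: *kotuves > kotuvis > kosuvis  (by vowel merger, unconditioned shift)
If borrowed from Anmola 'kutuves' after the early changes, it would undergo only the recent ones:
  rule 4 (unconditioned shift): no change (kutuves)
  rule 5 (palatalisation): no change (kutuves)
  ⇒ as a loan: kutuves
Neviku 'kosuvis' matches the inherited outcome exactly, so it is an inherited cognate, not a loan.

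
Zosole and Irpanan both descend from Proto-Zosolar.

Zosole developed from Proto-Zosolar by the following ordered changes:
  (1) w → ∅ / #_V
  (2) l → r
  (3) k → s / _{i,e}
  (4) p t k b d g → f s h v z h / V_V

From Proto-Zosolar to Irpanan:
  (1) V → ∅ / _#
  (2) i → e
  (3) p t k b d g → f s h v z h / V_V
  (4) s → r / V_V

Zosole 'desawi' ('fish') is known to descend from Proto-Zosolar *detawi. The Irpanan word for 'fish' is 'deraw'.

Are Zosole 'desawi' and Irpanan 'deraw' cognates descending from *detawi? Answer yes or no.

yes

Derive the expected Irpanan reflex of *detawi:
Irpanan: *detawi > detaw > desaw > deraw  (by apocope, intervocalic lenition, rhotacism)
Irpanan 'deraw' matches the regular reflex exactly, so the pair is cognate.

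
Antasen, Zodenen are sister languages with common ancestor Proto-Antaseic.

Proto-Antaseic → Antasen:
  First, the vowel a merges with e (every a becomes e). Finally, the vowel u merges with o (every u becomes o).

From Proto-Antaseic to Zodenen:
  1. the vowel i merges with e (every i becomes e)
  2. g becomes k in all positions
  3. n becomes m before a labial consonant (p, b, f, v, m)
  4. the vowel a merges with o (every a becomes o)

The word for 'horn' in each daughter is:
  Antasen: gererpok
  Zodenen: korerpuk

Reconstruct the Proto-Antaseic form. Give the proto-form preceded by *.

*garerpuk

Position 7: Antasen has o, Zodenen has u. Zodenen preserves u here (none of its changes turn any other segment into u), so the proto-segment is *u.
Position 1: Antasen has g, Zodenen has k. Antasen preserves g here (none of its changes turn any other segment into g), so the proto-segment is *g.
This points to *garerpuk. Verify forward in each daughter:
Antasen: start from *garerpuk.
  rule 1 (vowel merger): garerpuk → gererpuk
  rule 2 (vowel merger): gererpuk → gererpok
  ⇒ Antasen gererpok
Zodenen: *garerpuk > karerpuk > korerpuk  (by unconditioned shift, vowel merger)
Only *garerpuk yields all of Antasen gererpok, Zodenen korerpuk.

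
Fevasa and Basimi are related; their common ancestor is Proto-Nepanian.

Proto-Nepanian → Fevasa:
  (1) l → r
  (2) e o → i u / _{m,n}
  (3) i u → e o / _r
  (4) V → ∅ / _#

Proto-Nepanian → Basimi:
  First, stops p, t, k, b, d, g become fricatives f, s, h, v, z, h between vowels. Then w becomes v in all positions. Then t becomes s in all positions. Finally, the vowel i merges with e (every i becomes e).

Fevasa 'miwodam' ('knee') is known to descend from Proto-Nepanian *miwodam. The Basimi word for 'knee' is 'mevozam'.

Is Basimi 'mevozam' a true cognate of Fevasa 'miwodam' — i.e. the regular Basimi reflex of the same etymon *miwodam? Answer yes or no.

Derive the expected Basimi reflex of *miwodam:
Basimi: start from *miwodam.
  rule 1 (intervocalic lenition): miwodam → miwozam
  rule 2 (unconditioned shift): miwozam → mivozam
  rule 3: no change — mivozam
  rule 4 (vowel merger): mivozam → mevozam
  ⇒ Basimi mevozam
Basimi 'mevozam' matches the regular reflex exactly, so the pair is cognate.

yes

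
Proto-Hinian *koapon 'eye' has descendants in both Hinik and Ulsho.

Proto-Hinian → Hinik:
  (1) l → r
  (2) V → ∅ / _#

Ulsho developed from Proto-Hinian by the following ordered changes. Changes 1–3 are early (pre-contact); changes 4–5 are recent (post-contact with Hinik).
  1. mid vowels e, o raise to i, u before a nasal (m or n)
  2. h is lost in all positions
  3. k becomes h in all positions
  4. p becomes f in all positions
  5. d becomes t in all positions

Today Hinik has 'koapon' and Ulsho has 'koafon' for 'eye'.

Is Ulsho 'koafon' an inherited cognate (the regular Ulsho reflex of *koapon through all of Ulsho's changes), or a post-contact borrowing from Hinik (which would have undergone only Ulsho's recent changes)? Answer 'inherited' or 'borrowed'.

If inherited, *koapon would pass through all of Ulsho's changes:
Ulsho: *koapon > koapun > hoapun > hoafun  (by pre-nasal raising, unconditioned shift, unconditioned shift)
If borrowed from Hinik 'koapon' after the early changes, it would undergo only the recent ones:
  rule 4 (unconditioned shift): koapon → koafon
  rule 5 (unconditioned shift): no change (koafon)
  ⇒ as a loan: koafon
Ulsho 'koafon' matches the loan outcome 'koafon', not the inherited 'hoafun' — it skipped the early Ulsho changes, so it was borrowed from Hinik.

borrowed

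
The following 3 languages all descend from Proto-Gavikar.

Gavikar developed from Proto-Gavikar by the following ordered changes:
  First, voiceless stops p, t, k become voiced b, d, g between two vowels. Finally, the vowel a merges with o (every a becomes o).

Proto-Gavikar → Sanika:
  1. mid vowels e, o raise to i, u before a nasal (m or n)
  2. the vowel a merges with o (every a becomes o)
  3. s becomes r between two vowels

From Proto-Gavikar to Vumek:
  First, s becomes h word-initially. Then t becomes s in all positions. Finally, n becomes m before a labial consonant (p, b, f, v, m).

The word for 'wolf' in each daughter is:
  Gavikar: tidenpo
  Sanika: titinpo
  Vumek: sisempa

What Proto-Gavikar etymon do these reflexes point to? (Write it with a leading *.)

Position 5: Gavikar has n, Sanika has n, Vumek has m. Gavikar preserves n here (none of its changes turn any other segment into n), so the proto-segment is *n.
Position 7: Gavikar has o, Sanika has o, Vumek has a. Vumek preserves a here (none of its changes turn any other segment into a), so the proto-segment is *a.
Position 1: Gavikar has t, Sanika has t, Vumek has s. Gavikar preserves t here (none of its changes turn any other segment into t), so the proto-segment is *t.
Continuing position by position gives *titenpa; check it forward:
Gavikar: *titenpa
  titenpa → tidenpa   [intervocalic voicing]
  tidenpa → tidenpo   [vowel merger]
  giving Gavikar tidenpo.
Sanika: start from *titenpa.
  rule 1 (pre-nasal raising): titenpa → titinpa
  rule 2 (vowel merger): titinpa → titinpo
  rule 3: no change — titinpo
  ⇒ Sanika titinpo
Vumek: *titenpa
  titenpa (rule 1 does not apply)
  titenpa → sisenpa   [unconditioned shift]
  sisenpa → sisempa   [nasal place assimilation]
  giving Vumek sisempa.
*titenpa is the unique common source.

*titenpa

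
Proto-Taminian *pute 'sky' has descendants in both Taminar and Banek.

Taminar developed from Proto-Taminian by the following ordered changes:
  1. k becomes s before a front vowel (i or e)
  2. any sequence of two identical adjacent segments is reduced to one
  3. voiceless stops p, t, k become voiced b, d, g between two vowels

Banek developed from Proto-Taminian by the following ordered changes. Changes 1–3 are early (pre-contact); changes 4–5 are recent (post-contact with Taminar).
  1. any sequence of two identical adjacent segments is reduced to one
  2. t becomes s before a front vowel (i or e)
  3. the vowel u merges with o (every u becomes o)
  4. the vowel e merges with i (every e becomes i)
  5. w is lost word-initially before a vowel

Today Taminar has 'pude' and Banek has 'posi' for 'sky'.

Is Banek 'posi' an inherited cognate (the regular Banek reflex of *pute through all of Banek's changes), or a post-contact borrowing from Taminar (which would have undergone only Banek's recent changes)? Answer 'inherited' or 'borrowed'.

If inherited, *pute would pass through all of Banek's changes:
Banek: *pute
  pute (rule 1 does not apply)
  pute → puse   [palatalisation]
  puse → pose   [vowel merger]
  pose → posi   [vowel merger]
  posi (rule 5 does not apply)
  giving Banek posi.
If borrowed from Taminar 'pude' after the early changes, it would undergo only the recent ones:
  rule 4 (vowel merger): pude → pudi
  rule 5 (glide loss): no change (pudi)
  ⇒ as a loan: pudi
Banek 'posi' matches the inherited outcome exactly, so it is an inherited cognate, not a loan.

inherited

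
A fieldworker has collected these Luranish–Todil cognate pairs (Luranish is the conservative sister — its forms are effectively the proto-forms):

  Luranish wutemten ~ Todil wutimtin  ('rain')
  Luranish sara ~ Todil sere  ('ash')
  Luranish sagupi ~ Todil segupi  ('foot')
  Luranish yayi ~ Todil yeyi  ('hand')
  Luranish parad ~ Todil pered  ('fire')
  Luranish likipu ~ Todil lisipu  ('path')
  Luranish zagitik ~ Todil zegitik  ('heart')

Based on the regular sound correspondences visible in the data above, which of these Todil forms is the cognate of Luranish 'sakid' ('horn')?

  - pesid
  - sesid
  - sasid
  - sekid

sagupi ~ segupi, yayi ~ yeyi — Luranish a corresponds to Todil e after a consonant, before a consonant other than r, m, n, p, b, f, v.
likipu ~ lisipu — Luranish k corresponds to Todil s between vowels (before a front vowel).
Applying these to Luranish 'sakid':
  sakid → sekid   (a→e after a consonant, before a consonant other than r, m, n, p, b, f, v)
  sekid → sesid   (k→s between vowels (before a front vowel))
So the Todil cognate is 'sesid'.

sesid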